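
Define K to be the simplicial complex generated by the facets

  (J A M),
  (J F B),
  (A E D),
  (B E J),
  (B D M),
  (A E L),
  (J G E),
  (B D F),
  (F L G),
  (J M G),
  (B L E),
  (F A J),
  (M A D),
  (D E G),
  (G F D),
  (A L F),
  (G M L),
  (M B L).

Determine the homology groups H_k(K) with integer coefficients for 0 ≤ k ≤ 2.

H_0 = Z,  H_1 = Z^2,  H_2 = Z.

Order the vertices as A < B < D < E < F < G < J < L < M. Listing each simplex with vertices in this order, K has dimension 2 with simplices:

  0-simplices (9): A, B, D, E, F, G, J, L, M
  1-simplices (27): AD, AE, AF, AJ, AL, AM, BD, BE, BF, BJ, BL, BM, DE, DF, DG, DM, EG, EJ, EL, FG, FJ, FL, GJ, GL, GM, JM, LM
  2-simplices (18): ADE, ADM, AEL, AFJ, AFL, AJM, BDF, BDM, BEJ, BEL, BFJ, BLM, DEG, DFG, EGJ, FGL, GJM, GLM

giving chain groups C_0 ≅ Z^9, C_1 ≅ Z^27, C_2 ≅ Z^18.

Boundary ∂_1: C_1 → C_0 sends each edge [p,q] (with p < q) to q − p.
This gives a 9×27 integer matrix of rank 8; reducing to Smith normal form yields diagonal entries (1,1,1,1,1,1,1,1).

∂_2: C_2 → C_1 acts by ∂[p,q,r] = [q,r] − [p,r] + [p,q]. For instance
  ∂BEL = EL − BL + BE,
  ∂BFJ = FJ − BJ + BF.
This gives a 27×18 integer matrix of rank 17; reducing to Smith normal form yields diagonal entries (1,1,1,1,1,1,1,1,1,1,1,1,1,1,1,1,1).

Computing H_k = (kernel of ∂_k) / (image of ∂_{k+1}):

  H_0: rank C_0 − rank ∂_1 = 9 − 8 = 1, and the invariant factors of ∂_1 are all 1, so H_0 ≅ Z.
  H_1: rank ker ∂_1 − rank ∂_2 = (27 − 8) − 17 = 2, and the invariant factors of ∂_2 are all 1, so H_1 ≅ Z^2.
  H_2: rank ker ∂_2 − rank ∂_3 = (18 − 17) − 0 = 1, and there is no ∂_3, so H_2 ≅ Z.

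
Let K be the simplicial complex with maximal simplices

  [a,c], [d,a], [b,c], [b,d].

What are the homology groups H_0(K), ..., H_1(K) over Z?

Fix the vertex order a < b < c < d and write every simplex with vertices in increasing order. Then dim K = 1 and the simplices of K are:

  0-simplices (4): a, b, c, d
  1-simplices (4): ac, ad, bc, bd

so the chain groups are C_0 ≅ Z^4, C_1 ≅ Z^4.

∂_1: C_1 → C_0 sends each edge [p,q] (with p < q) to q − p.
This gives a 4×4 integer matrix of rank 3; reducing to Smith normal form yields diagonal entries (1,1,1).

Reading off H_k = ker ∂_k / im ∂_{k+1}:

  H_0: rank C_0 − rank ∂_1 = 4 − 3 = 1, and the invariant factors of ∂_1 are all 1, so H_0 = Z.
  H_1: rank ker ∂_1 − rank ∂_2 = (4 − 3) − 0 = 1, and there is no ∂_2, so H_1 = Z.

As a check, the Euler characteristic is 4 − 4 = 0, which agrees with 1 − 1 = 0.

H_0 ≅ Z,  H_1 ≅ Z.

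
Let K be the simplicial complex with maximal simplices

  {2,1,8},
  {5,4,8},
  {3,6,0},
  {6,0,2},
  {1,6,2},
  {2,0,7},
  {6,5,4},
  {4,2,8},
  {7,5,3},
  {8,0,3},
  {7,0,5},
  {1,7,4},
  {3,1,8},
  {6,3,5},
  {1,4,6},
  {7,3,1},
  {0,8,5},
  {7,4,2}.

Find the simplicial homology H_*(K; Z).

H_0 ≅ Z,  H_1 ≅ Z × Z/2,  H_2 = 0.

We work with the vertex ordering 0 < 1 < 2 < 3 < 4 < 5 < 6 < 7 < 8. The simplices of K, each written with vertices in increasing order, are:

  0-simplices (9): [0], [1], [2], [3], [4], [5], [6], [7], [8]
  1-simplices (27): (27 of them)
  2-simplices (18): [0,2,6], [0,2,7], [0,3,6], [0,3,8], [0,5,7], [0,5,8], [1,2,6], [1,2,8], [1,3,7], [1,3,8], [1,4,6], [1,4,7], [2,4,7], [2,4,8], [3,5,6], [3,5,7], [4,5,6], [4,5,8]

so the chain groups are C_0 ≅ Z^9, C_1 ≅ Z^27, C_2 ≅ Z^18.

Boundary ∂_1: C_1 → C_0 sends each edge [p,q] (with p < q) to q − p. For instance
  ∂[4,8] = [8] − [4].
This gives a 9×27 integer matrix of rank 8; reducing to Smith normal form yields diagonal entries (1,1,1,1,1,1,1,1).

Boundary ∂_2: C_2 → C_1 acts by ∂[p,q,r] = [q,r] − [p,r] + [p,q]. For instance
  ∂[0,2,7] = [2,7] − [0,7] + [0,2],
  ∂[1,3,8] = [3,8] − [1,8] + [1,3].
The resulting 27×18 matrix has rank 18, and its Smith normal form has invariant factors (1,1,1,1,1,1,1,1,1,1,1,1,1,1,1,1,1,2).

Now H_k = ker ∂_k / im ∂_{k+1}, so:

  H_0: rank C_0 − rank ∂_1 = 9 − 8 = 1, and the invariant factors of ∂_1 are all 1, so H_0 = Z.
  H_1: rank ker ∂_1 − rank ∂_2 = (27 − 8) − 18 = 1, and ∂_2 has invariant factor 2 > 1, so H_1 = Z × Z/2.
  H_2: rank ker ∂_2 − rank ∂_3 = (18 − 18) − 0 = 0, and there is no ∂_3, so H_2 = 0.

As a check, the Euler characteristic is 9 − 27 + 18 = 0, which agrees with 1 − 1 + 0 = 0.
(K is a triangulation of the Klein bottle.)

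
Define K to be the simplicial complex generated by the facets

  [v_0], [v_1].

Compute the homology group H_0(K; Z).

H_0 ≅ Z^2.

Order the vertices as v_0 < v_1. Listing each simplex with vertices in this order, K has dimension 0 with simplices:

  0-simplices (2): [v_0], [v_1]

Hence C_0 ≅ Z^2.

From H_k ≅ ker(∂_k) / im(∂_{k+1}) we obtain:

  H_0: rank C_0 − rank ∂_1 = 2 − 0 = 2, and there is no ∂_1, so H_0 ≅ Z^2.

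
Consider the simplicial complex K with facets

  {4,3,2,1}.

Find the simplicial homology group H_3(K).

H_3 = 0.

K has 4 vertices, 6 edges, 4 triangles, 1 3-simplex.
rank ∂_3 = 1, rank ∂_4 = 0 ⇒ b_3 = 1 − 1 − 0 = 0. So H_3 ≅ 0.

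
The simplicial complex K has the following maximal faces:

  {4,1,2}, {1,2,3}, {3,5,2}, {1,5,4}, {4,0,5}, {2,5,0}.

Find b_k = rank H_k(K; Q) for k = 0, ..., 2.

K has 6 vertices, 12 edges, 6 triangles.
rank ∂_0 = 0, rank ∂_1 = 5 ⇒ b_0 = 6 − 0 − 5 = 1; all invariant factors of ∂_1 are 1 so no torsion. So H_0 = Z.
rank ∂_1 = 5, rank ∂_2 = 6 ⇒ b_1 = 12 − 5 − 6 = 1; all invariant factors of ∂_2 are 1 so no torsion. So H_1 = Z.
rank ∂_2 = 6, rank ∂_3 = 0 ⇒ b_2 = 6 − 6 − 0 = 0. So H_2 = 0.

b_0 = 1, b_1 = 1, b_2 = 0.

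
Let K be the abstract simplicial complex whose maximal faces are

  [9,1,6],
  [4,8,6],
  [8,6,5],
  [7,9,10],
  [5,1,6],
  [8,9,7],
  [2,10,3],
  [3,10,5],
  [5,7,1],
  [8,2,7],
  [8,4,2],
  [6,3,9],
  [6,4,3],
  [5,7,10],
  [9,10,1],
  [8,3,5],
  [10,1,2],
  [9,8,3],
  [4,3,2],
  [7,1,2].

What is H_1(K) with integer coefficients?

H_1 = Z ⊕ Z_2.

K has 10 vertices, 30 edges, 20 triangles.
rank ∂_1 = 9, rank ∂_2 = 20 ⇒ b_1 = 30 − 9 − 20 = 1; ∂_2 has invariant factor(s) [2] giving torsion. So H_1 = Z ⊕ Z_2.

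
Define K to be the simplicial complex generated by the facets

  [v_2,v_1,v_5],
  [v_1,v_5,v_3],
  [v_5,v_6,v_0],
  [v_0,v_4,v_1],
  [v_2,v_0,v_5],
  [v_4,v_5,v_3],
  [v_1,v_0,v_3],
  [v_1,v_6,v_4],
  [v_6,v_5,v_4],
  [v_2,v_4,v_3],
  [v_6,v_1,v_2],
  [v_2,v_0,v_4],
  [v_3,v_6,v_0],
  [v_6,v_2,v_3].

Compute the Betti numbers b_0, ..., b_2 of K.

b_0 = 1, b_1 = 2, b_2 = 1.

Take the total order v_0 < v_1 < v_2 < v_3 < v_4 < v_5 < v_6 on the vertex set. Then K (dimension 2) consists of the simplices:

  0-simplices (7): [v_0], [v_1], [v_2], [v_3], [v_4], [v_5], [v_6]
  1-simplices (21): (21 of them)
  2-simplices (14): (14 of them)

so the chain groups are C_0 ≅ Z^7, C_1 ≅ Z^21, C_2 ≅ Z^14.

Boundary ∂_1: C_1 → C_0 is given by ∂[p,q] = [q] − [p]. For instance
  ∂[v_3,v_4] = [v_4] − [v_3].
This gives a 7×21 integer matrix of rank 6; reducing to Smith normal form yields diagonal entries (1,1,1,1,1,1).

The boundary map ∂_2: C_2 → C_1 acts by ∂[p,q,r] = [q,r] − [p,r] + [p,q]. For instance
  ∂[v_0,v_1,v_3] = [v_1,v_3] − [v_0,v_3] + [v_0,v_1],
  ∂[v_0,v_3,v_6] = [v_3,v_6] − [v_0,v_6] + [v_0,v_3].
This gives a 21×14 integer matrix of rank 13; reducing to Smith normal form yields diagonal entries (1,1,1,1,1,1,1,1,1,1,1,1,1).

From H_k ≅ ker(∂_k) / im(∂_{k+1}) we obtain:

  H_0: rank C_0 − rank ∂_1 = 7 − 6 = 1, and the invariant factors of ∂_1 are all 1, so H_0 ≅ Z.
  H_1: rank ker ∂_1 − rank ∂_2 = (21 − 6) − 13 = 2, and the invariant factors of ∂_2 are all 1, so H_1 ≅ Z^2.
  H_2: rank ker ∂_2 − rank ∂_3 = (14 − 13) − 0 = 1, and there is no ∂_3, so H_2 ≅ Z.

As a check, the Euler characteristic is 7 − 21 + 14 = 0, which agrees with 1 − 2 + 1 = 0.

Hence the Betti numbers are b_0 = 1, b_1 = 2, b_2 = 1.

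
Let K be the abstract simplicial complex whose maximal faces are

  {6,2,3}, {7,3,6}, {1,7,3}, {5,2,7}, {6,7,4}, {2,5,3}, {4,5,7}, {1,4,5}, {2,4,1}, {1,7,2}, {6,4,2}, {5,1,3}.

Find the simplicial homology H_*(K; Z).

H_0 = Z,  H_1 = Z/2,  H_2 = 0.

We work with the vertex ordering 1 < 2 < 3 < 4 < 5 < 6 < 7. The simplices of K, each written with vertices in increasing order, are:

  0-simplices (7): [1], [2], [3], [4], [5], [6], [7]
  1-simplices (18): [1,2], [1,3], [1,4], [1,5], [1,7], [2,3], [2,4], [2,5], [2,6], [2,7], [3,5], [3,6], [3,7], [4,5], [4,6], [4,7], [5,7], [6,7]
  2-simplices (12): [1,2,4], [1,2,7], [1,3,5], [1,3,7], [1,4,5], [2,3,5], [2,3,6], [2,4,6], [2,5,7], [3,6,7], [4,5,7], [4,6,7]

Hence C_0 ≅ Z^7, C_1 ≅ Z^18, C_2 ≅ Z^12.

The boundary map ∂_1: C_1 → C_0 maps an edge to its endpoints' difference, ∂[p,q] = q − p.
The resulting 7×18 matrix has rank 6, and its Smith normal form has invariant factors (1,1,1,1,1,1).

Boundary ∂_2: C_2 → C_1 sends each 2-simplex [p,q,r] to [q,r] − [p,r] + [p,q]. For instance
  ∂[1,2,7] = [2,7] − [1,7] + [1,2],
  ∂[1,3,5] = [3,5] − [1,5] + [1,3].
The 18×12 boundary matrix has rank 12 and Smith normal form diag(1,1,1,1,1,1,1,1,1,1,1,2).

Computing H_k = (kernel of ∂_k) / (image of ∂_{k+1}):

  H_0: rank C_0 − rank ∂_1 = 7 − 6 = 1, and the invariant factors of ∂_1 are all 1, so H_0 ≅ Z.
  H_1: rank ker ∂_1 − rank ∂_2 = (18 − 6) − 12 = 0, and ∂_2 has invariant factor 2 > 1, so H_1 ≅ Z/2.
  H_2: rank ker ∂_2 − rank ∂_3 = (12 − 12) − 0 = 0, and there is no ∂_3, so H_2 ≅ 0.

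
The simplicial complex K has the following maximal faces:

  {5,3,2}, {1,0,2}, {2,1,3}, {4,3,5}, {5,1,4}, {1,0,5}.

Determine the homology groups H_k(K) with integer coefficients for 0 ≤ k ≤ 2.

We work with the vertex ordering 0 < 1 < 2 < 3 < 4 < 5. The simplices of K, each written with vertices in increasing order, are:

  0-simplices (6): [0], [1], [2], [3], [4], [5]
  1-simplices (12): [0,1], [0,2], [0,5], [1,2], [1,3], [1,4], [1,5], [2,3], [2,5], [3,4], [3,5], [4,5]
  2-simplices (6): [0,1,2], [0,1,5], [1,2,3], [1,4,5], [2,3,5], [3,4,5]

Hence C_0 ≅ Z^6, C_1 ≅ Z^12, C_2 ≅ Z^6.

Boundary ∂_1: C_1 → C_0 sends each edge [p,q] (with p < q) to q − p. For instance
  ∂[2,3] = [3] − [2].
As a 6×12 matrix over Z this has rank 5, with invariant factors (1,1,1,1,1).

Boundary ∂_2: C_2 → C_1 maps a triangle to the signed sum of its edges. For instance
  ∂[0,1,2] = [1,2] − [0,2] + [0,1],
  ∂[0,1,5] = [1,5] − [0,5] + [0,1].
This gives a 12×6 integer matrix of rank 6; reducing to Smith normal form yields diagonal entries (1,1,1,1,1,1).

Reading off H_k = ker ∂_k / im ∂_{k+1}:

  H_0: rank C_0 − rank ∂_1 = 6 − 5 = 1, and the invariant factors of ∂_1 are all 1, so H_0 ≅ Z.
  H_1: rank ker ∂_1 − rank ∂_2 = (12 − 5) − 6 = 1, and the invariant factors of ∂_2 are all 1, so H_1 ≅ Z.
  H_2: rank ker ∂_2 − rank ∂_3 = (6 − 6) − 0 = 0, and there is no ∂_3, so H_2 ≅ 0.

H_0 = Z,  H_1 = Z,  H_2 = 0.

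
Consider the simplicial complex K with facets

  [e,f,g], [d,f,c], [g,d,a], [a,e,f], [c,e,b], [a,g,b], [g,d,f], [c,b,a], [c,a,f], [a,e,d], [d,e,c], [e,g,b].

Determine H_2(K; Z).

H_2 ≅ 0.

We work with the vertex ordering a < b < c < d < e < f < g. The simplices of K, each written with vertices in increasing order, are:

  0-simplices (7): a, b, c, d, e, f, g
  1-simplices (18): ab, ac, ad, ae, af, ag, bc, be, bg, cd, ce, cf, de, df, dg, ef, eg, fg
  2-simplices (12): abc, abg, acf, ade, adg, aef, bce, beg, cde, cdf, dfg, efg

so the chain groups are C_0 ≅ Z^7, C_1 ≅ Z^18, C_2 ≅ Z^12.

Boundary ∂_1: C_1 → C_0 maps an edge to its endpoints' difference, ∂[p,q] = q − p. For instance
  ∂cd = d − c.
The resulting 7×18 matrix has rank 6, and its Smith normal form has invariant factors (1,1,1,1,1,1).

The boundary map ∂_2: C_2 → C_1 acts by ∂[p,q,r] = [q,r] − [p,r] + [p,q]. For instance
  ∂ade = de − ae + ad,
  ∂dfg = fg − dg + df.
The 18×12 boundary matrix has rank 12 and Smith normal form diag(1,1,1,1,1,1,1,1,1,1,1,2).

Reading off H_k = ker ∂_k / im ∂_{k+1}:

  H_2: rank ker ∂_2 − rank ∂_3 = (12 − 12) − 0 = 0, and there is no ∂_3, so H_2 = 0.

(K is a triangulation of the real projective plane RP^2.)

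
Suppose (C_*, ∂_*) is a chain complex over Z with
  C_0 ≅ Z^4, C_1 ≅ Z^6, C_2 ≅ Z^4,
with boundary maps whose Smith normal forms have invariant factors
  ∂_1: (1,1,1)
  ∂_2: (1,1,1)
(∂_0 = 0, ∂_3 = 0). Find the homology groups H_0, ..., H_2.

H_0 = Z,  H_1 = 0,  H_2 = Z.

H_0: b_0 = 4 − 0 − 3 = 1; torsion from ∂_1 factors > 1: none. So H_0 = Z.
H_1: b_1 = 6 − 3 − 3 = 0; torsion from ∂_2 factors > 1: none. So H_1 = 0.
H_2: b_2 = 4 − 3 − 0 = 1; torsion from ∂_3 factors > 1: none. So H_2 = Z.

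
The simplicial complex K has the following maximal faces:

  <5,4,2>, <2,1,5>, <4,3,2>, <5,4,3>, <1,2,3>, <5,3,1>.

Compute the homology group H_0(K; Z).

Fix the vertex order 1 < 2 < 3 < 4 < 5 and write every simplex with vertices in increasing order. Then dim K = 2 and the simplices of K are:

  0-simplices (5): [1], [2], [3], [4], [5]
  1-simplices (9): [1,2], [1,3], [1,5], [2,3], [2,4], [2,5], [3,4], [3,5], [4,5]
  2-simplices (6): [1,2,3], [1,2,5], [1,3,5], [2,3,4], [2,4,5], [3,4,5]

so the chain groups are C_0 ≅ Z^5, C_1 ≅ Z^9, C_2 ≅ Z^6.

Boundary ∂_1: C_1 → C_0 maps an edge to its endpoints' difference, ∂[p,q] = q − p. For instance
  ∂[4,5] = [5] − [4].
As a 5×9 matrix over Z this has rank 4, with invariant factors (1,1,1,1).

Boundary ∂_2: C_2 → C_1 sends each 2-simplex [p,q,r] to [q,r] − [p,r] + [p,q]. For instance
  ∂[1,2,3] = [2,3] − [1,3] + [1,2],
  ∂[1,2,5] = [2,5] − [1,5] + [1,2].
As a 9×6 matrix over Z this has rank 5, with invariant factors (1,1,1,1,1).

From H_k ≅ ker(∂_k) / im(∂_{k+1}) we obtain:

  H_0: rank C_0 − rank ∂_1 = 5 − 4 = 1, and the invariant factors of ∂_1 are all 1, so H_0 ≅ Z.

(K is a triangulation of the 2-sphere S^2.)

H_0 = Z.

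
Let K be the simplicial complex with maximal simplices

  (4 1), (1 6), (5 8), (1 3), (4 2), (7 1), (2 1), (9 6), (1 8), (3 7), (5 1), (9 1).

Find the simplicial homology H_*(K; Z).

H_0 = Z,  H_1 = Z^4.

We work with the vertex ordering 1 < 2 < 3 < 4 < 5 < 6 < 7 < 8 < 9. The simplices of K, each written with vertices in increasing order, are:

  0-simplices (9): [1], [2], [3], [4], [5], [6], [7], [8], [9]
  1-simplices (12): [1,2], [1,3], [1,4], [1,5], [1,6], [1,7], [1,8], [1,9], [2,4], [3,7], [5,8], [6,9]

so the chain groups are C_0 ≅ Z^9, C_1 ≅ Z^12.

∂_1: C_1 → C_0 maps an edge to its endpoints' difference, ∂[p,q] = q − p.
The resulting 9×12 matrix has rank 8, and its Smith normal form has invariant factors (1,1,1,1,1,1,1,1).

Computing H_k = (kernel of ∂_k) / (image of ∂_{k+1}):

  H_0: rank C_0 − rank ∂_1 = 9 − 8 = 1, and the invariant factors of ∂_1 are all 1, so H_0 ≅ Z.
  H_1: rank ker ∂_1 − rank ∂_2 = (12 − 8) − 0 = 4, and there is no ∂_2, so H_1 ≅ Z^4.

(K is a triangulation of a wedge of 4 circles.)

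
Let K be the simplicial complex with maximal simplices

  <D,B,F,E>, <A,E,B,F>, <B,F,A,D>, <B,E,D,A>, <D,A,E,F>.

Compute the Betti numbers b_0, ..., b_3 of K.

We work with the vertex ordering A < B < D < E < F. The simplices of K, each written with vertices in increasing order, are:

  0-simplices (5): A, B, D, E, F
  1-simplices (10): AB, AD, AE, AF, BD, BE, BF, DE, DF, EF
  2-simplices (10): ABD, ABE, ABF, ADE, ADF, AEF, BDE, BDF, BEF, DEF
  3-simplices (5): ABDE, ABDF, ABEF, ADEF, BDEF

giving chain groups C_0 ≅ Z^5, C_1 ≅ Z^10, C_2 ≅ Z^10, C_3 ≅ Z^5.

∂_1: C_1 → C_0 maps an edge to its endpoints' difference, ∂[p,q] = q − p. For instance
  ∂AB = B − A.
This gives a 5×10 integer matrix of rank 4; reducing to Smith normal form yields diagonal entries (1,1,1,1).

∂_2: C_2 → C_1 acts by ∂[p,q,r] = [q,r] − [p,r] + [p,q]. For instance
  ∂ABE = BE − AE + AB,
  ∂AEF = EF − AF + AE.
The 10×10 boundary matrix has rank 6 and Smith normal form diag(1,1,1,1,1,1).

∂_3: C_3 → C_2 sends each 3-simplex σ to the alternating sum Σ_i (−1)^i (σ with its i-th vertex removed). For instance
  ∂ADEF = DEF − AEF + ADF − ADE,
  ∂ABEF = BEF − AEF + ABF − ABE.
This gives a 10×5 integer matrix of rank 4; reducing to Smith normal form yields diagonal entries (1,1,1,1).

Computing H_k = (kernel of ∂_k) / (image of ∂_{k+1}):

  H_0: rank C_0 − rank ∂_1 = 5 − 4 = 1, and the invariant factors of ∂_1 are all 1, so H_0 = Z.
  H_1: rank ker ∂_1 − rank ∂_2 = (10 − 4) − 6 = 0, and the invariant factors of ∂_2 are all 1, so H_1 = 0.
  H_2: rank ker ∂_2 − rank ∂_3 = (10 − 6) − 4 = 0, and the invariant factors of ∂_3 are all 1, so H_2 = 0.
  H_3: rank ker ∂_3 − rank ∂_4 = (5 − 4) − 0 = 1, and there is no ∂_4, so H_3 = Z.

Hence the Betti numbers are b_0 = 1, b_1 = 0, b_2 = 0, b_3 = 1.

b_0 = 1, b_1 = 0, b_2 = 0, b_3 = 1.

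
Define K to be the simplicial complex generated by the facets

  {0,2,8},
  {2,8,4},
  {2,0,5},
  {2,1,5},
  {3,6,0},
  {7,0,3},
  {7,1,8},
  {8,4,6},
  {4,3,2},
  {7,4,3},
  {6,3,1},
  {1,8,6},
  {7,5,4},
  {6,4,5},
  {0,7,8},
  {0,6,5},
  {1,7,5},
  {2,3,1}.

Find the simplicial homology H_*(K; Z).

Order the vertices as 0 < 1 < 2 < 3 < 4 < 5 < 6 < 7 < 8. Listing each simplex with vertices in this order, K has dimension 2 with simplices:

  0-simplices (9): [0], [1], [2], [3], [4], [5], [6], [7], [8]
  1-simplices (27): (27 of them)
  2-simplices (18): [0,2,5], [0,2,8], [0,3,6], [0,3,7], [0,5,6], [0,7,8], [1,2,3], [1,2,5], [1,3,6], [1,5,7], [1,6,8], [1,7,8], [2,3,4], [2,4,8], [3,4,7], [4,5,6], [4,5,7], [4,6,8]

Hence C_0 ≅ Z^9, C_1 ≅ Z^27, C_2 ≅ Z^18.

∂_1: C_1 → C_0 is given by ∂[p,q] = [q] − [p]. For instance
  ∂[1,8] = [8] − [1].
The resulting 9×27 matrix has rank 8, and its Smith normal form has invariant factors (1,1,1,1,1,1,1,1).

∂_2: C_2 → C_1 acts by ∂[p,q,r] = [q,r] − [p,r] + [p,q]. For instance
  ∂[4,6,8] = [6,8] − [4,8] + [4,6],
  ∂[1,7,8] = [7,8] − [1,8] + [1,7].
The 27×18 boundary matrix has rank 17 and Smith normal form diag(1,1,1,1,1,1,1,1,1,1,1,1,1,1,1,1,1).

From H_k ≅ ker(∂_k) / im(∂_{k+1}) we obtain:

  H_0: rank C_0 − rank ∂_1 = 9 − 8 = 1, and the invariant factors of ∂_1 are all 1, so H_0 ≅ Z.
  H_1: rank ker ∂_1 − rank ∂_2 = (27 − 8) − 17 = 2, and the invariant factors of ∂_2 are all 1, so H_1 ≅ Z^2.
  H_2: rank ker ∂_2 − rank ∂_3 = (18 − 17) − 0 = 1, and there is no ∂_3, so H_2 ≅ Z.

As a check, the Euler characteristic is 9 − 27 + 18 = 0, which agrees with 1 − 2 + 1 = 0.
(K is a triangulation of the torus T^2.)

H_0 ≅ Z,  H_1 ≅ Z^2,  H_2 ≅ Z.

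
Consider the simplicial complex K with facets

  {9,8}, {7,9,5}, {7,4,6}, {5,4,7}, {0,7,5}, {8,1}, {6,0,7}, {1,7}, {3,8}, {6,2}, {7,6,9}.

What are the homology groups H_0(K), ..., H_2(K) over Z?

We work with the vertex ordering 0 < 1 < 2 < 3 < 4 < 5 < 6 < 7 < 8 < 9. The simplices of K, each written with vertices in increasing order, are:

  0-simplices (10): [0], [1], [2], [3], [4], [5], [6], [7], [8], [9]
  1-simplices (16): [0,5], [0,6], [0,7], [1,7], [1,8], [2,6], [3,8], [4,5], [4,6], [4,7], [5,7], [5,9], [6,7], [6,9], [7,9], [8,9]
  2-simplices (6): [0,5,7], [0,6,7], [4,5,7], [4,6,7], [5,7,9], [6,7,9]

Hence C_0 ≅ Z^10, C_1 ≅ Z^16, C_2 ≅ Z^6.

Boundary ∂_1: C_1 → C_0 is given by ∂[p,q] = [q] − [p]. For instance
  ∂[2,6] = [6] − [2].
The 10×16 boundary matrix has rank 9 and Smith normal form diag(1,1,1,1,1,1,1,1,1).

∂_2: C_2 → C_1 sends each 2-simplex [p,q,r] to [q,r] − [p,r] + [p,q]. For instance
  ∂[4,5,7] = [5,7] − [4,7] + [4,5],
  ∂[0,6,7] = [6,7] − [0,7] + [0,6].
As a 16×6 matrix over Z this has rank 6, with invariant factors (1,1,1,1,1,1).

Computing H_k = (kernel of ∂_k) / (image of ∂_{k+1}):

  H_0: rank C_0 − rank ∂_1 = 10 − 9 = 1, and the invariant factors of ∂_1 are all 1, so H_0 ≅ Z.
  H_1: rank ker ∂_1 − rank ∂_2 = (16 − 9) − 6 = 1, and the invariant factors of ∂_2 are all 1, so H_1 ≅ Z.
  H_2: rank ker ∂_2 − rank ∂_3 = (6 − 6) − 0 = 0, and there is no ∂_3, so H_2 ≅ 0.

H_0 ≅ Z,  H_1 ≅ Z,  H_2 = 0.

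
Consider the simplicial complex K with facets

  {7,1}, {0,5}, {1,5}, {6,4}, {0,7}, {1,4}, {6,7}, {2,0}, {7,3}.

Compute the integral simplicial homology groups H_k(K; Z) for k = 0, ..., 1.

H_0 ≅ Z,  H_1 ≅ Z^2.

Take the total order 0 < 1 < 2 < 3 < 4 < 5 < 6 < 7 on the vertex set. Then K (dimension 1) consists of the simplices:

  0-simplices (8): [0], [1], [2], [3], [4], [5], [6], [7]
  1-simplices (9): [0,2], [0,5], [0,7], [1,4], [1,5], [1,7], [3,7], [4,6], [6,7]

giving chain groups C_0 ≅ Z^8, C_1 ≅ Z^9.

The boundary map ∂_1: C_1 → C_0 sends each edge [p,q] (with p < q) to q − p. For instance
  ∂[0,2] = [2] − [0].
As a 8×9 matrix over Z this has rank 7, with invariant factors (1,1,1,1,1,1,1).

From H_k ≅ ker(∂_k) / im(∂_{k+1}) we obtain:

  H_0: rank C_0 − rank ∂_1 = 8 − 7 = 1, and the invariant factors of ∂_1 are all 1, so H_0 = Z.
  H_1: rank ker ∂_1 − rank ∂_2 = (9 − 7) − 0 = 2, and there is no ∂_2, so H_1 = Z^2.

As a check, the Euler characteristic is 8 − 9 = -1, which agrees with 1 − 2 = -1.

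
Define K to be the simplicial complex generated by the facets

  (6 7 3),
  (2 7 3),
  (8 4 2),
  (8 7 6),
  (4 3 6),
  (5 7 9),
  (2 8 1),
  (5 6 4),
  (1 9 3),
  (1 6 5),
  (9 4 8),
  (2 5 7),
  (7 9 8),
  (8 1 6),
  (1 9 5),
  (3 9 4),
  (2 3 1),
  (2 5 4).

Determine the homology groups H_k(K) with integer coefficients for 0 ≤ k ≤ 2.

Fix the vertex order 1 < 2 < 3 < 4 < 5 < 6 < 7 < 8 < 9 and write every simplex with vertices in increasing order. Then dim K = 2 and the simplices of K are:

  0-simplices (9): [1], [2], [3], [4], [5], [6], [7], [8], [9]
  1-simplices (27): (27 of them)
  2-simplices (18): [1,2,3], [1,2,8], [1,3,9], [1,5,6], [1,5,9], [1,6,8], [2,3,7], [2,4,5], [2,4,8], [2,5,7], [3,4,6], [3,4,9], [3,6,7], [4,5,6], [4,8,9], [5,7,9], [6,7,8], [7,8,9]

so the chain groups are C_0 ≅ Z^9, C_1 ≅ Z^27, C_2 ≅ Z^18.

∂_1: C_1 → C_0 maps an edge to its endpoints' difference, ∂[p,q] = q − p. For instance
  ∂[3,4] = [4] − [3].
The 9×27 boundary matrix has rank 8 and Smith normal form diag(1,1,1,1,1,1,1,1).

Boundary ∂_2: C_2 → C_1 sends each 2-simplex [p,q,r] to [q,r] − [p,r] + [p,q]. For instance
  ∂[1,2,3] = [2,3] − [1,3] + [1,2],
  ∂[3,6,7] = [6,7] − [3,7] + [3,6].
This gives a 27×18 integer matrix of rank 17; reducing to Smith normal form yields diagonal entries (1,1,1,1,1,1,1,1,1,1,1,1,1,1,1,1,1).

Reading off H_k = ker ∂_k / im ∂_{k+1}:

  H_0: rank C_0 − rank ∂_1 = 9 − 8 = 1, and the invariant factors of ∂_1 are all 1, so H_0 ≅ Z.
  H_1: rank ker ∂_1 − rank ∂_2 = (27 − 8) − 17 = 2, and the invariant factors of ∂_2 are all 1, so H_1 ≅ Z^2.
  H_2: rank ker ∂_2 − rank ∂_3 = (18 − 17) − 0 = 1, and there is no ∂_3, so H_2 ≅ Z.

H_0 ≅ Z,  H_1 ≅ Z^2,  H_2 ≅ Z.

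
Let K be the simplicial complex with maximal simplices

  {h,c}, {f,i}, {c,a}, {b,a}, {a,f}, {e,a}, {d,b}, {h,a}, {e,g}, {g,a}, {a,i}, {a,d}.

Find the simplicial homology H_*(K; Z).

H_0 = Z,  H_1 = Z^4.

K has 9 vertices, 12 edges.
rank ∂_0 = 0, rank ∂_1 = 8 ⇒ b_0 = 9 − 0 − 8 = 1; all invariant factors of ∂_1 are 1 so no torsion. So H_0 = Z.
rank ∂_1 = 8, rank ∂_2 = 0 ⇒ b_1 = 12 − 8 − 0 = 4. So H_1 = Z^4.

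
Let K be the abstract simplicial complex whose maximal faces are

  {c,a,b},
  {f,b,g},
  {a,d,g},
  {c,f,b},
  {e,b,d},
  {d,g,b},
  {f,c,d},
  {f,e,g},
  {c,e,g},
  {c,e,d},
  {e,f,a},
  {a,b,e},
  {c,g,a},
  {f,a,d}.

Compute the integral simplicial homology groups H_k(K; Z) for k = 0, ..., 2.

We work with the vertex ordering a < b < c < d < e < f < g. The simplices of K, each written with vertices in increasing order, are:

  0-simplices (7): a, b, c, d, e, f, g
  1-simplices (21): ab, ac, ad, ae, af, ag, bc, bd, be, bf, bg, cd, ce, cf, cg, de, df, dg, ef, eg, fg
  2-simplices (14): abc, abe, acg, adf, adg, aef, bcf, bde, bdg, bfg, cde, cdf, ceg, efg

giving chain groups C_0 ≅ Z^7, C_1 ≅ Z^21, C_2 ≅ Z^14.

The boundary map ∂_1: C_1 → C_0 sends each edge [p,q] (with p < q) to q − p. For instance
  ∂af = f − a.
This gives a 7×21 integer matrix of rank 6; reducing to Smith normal form yields diagonal entries (1,1,1,1,1,1).

Boundary ∂_2: C_2 → C_1 maps a triangle to the signed sum of its edges. For instance
  ∂aef = ef − af + ae,
  ∂bde = de − be + bd.
The 21×14 boundary matrix has rank 13 and Smith normal form diag(1,1,1,1,1,1,1,1,1,1,1,1,1).

From H_k ≅ ker(∂_k) / im(∂_{k+1}) we obtain:

  H_0: rank C_0 − rank ∂_1 = 7 − 6 = 1, and the invariant factors of ∂_1 are all 1, so H_0 = Z.
  H_1: rank ker ∂_1 − rank ∂_2 = (21 − 6) − 13 = 2, and the invariant factors of ∂_2 are all 1, so H_1 = Z^2.
  H_2: rank ker ∂_2 − rank ∂_3 = (14 − 13) − 0 = 1, and there is no ∂_3, so H_2 = Z.

H_0 ≅ Z,  H_1 ≅ Z^2,  H_2 ≅ Z.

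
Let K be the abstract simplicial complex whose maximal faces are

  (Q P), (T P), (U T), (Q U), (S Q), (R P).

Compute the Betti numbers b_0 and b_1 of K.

b_0 = 1, b_1 = 1.

Order the vertices as P < Q < R < S < T < U. Listing each simplex with vertices in this order, K has dimension 1 with simplices:

  0-simplices (6): P, Q, R, S, T, U
  1-simplices (6): PQ, PR, PT, QS, QU, TU

Hence C_0 ≅ Z^6, C_1 ≅ Z^6.

Boundary ∂_1: C_1 → C_0 sends each edge [p,q] (with p < q) to q − p. For instance
  ∂PR = R − P.
The resulting 6×6 matrix has rank 5, and its Smith normal form has invariant factors (1,1,1,1,1).

Now H_k = ker ∂_k / im ∂_{k+1}, so:

  H_0: rank C_0 − rank ∂_1 = 6 − 5 = 1, and the invariant factors of ∂_1 are all 1, so H_0 ≅ Z.
  H_1: rank ker ∂_1 − rank ∂_2 = (6 − 5) − 0 = 1, and there is no ∂_2, so H_1 ≅ Z.

Hence the Betti numbers are b_0 = 1, b_1 = 1.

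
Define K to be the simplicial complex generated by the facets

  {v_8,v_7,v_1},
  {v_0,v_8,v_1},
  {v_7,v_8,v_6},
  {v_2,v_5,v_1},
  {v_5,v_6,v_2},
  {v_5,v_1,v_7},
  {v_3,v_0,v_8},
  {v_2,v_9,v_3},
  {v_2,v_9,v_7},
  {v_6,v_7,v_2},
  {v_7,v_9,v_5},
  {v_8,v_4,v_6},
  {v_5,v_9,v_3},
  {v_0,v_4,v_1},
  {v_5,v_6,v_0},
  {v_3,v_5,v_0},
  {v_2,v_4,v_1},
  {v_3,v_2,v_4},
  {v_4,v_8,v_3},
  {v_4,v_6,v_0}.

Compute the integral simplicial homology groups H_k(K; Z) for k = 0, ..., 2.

We work with the vertex ordering v_0 < v_1 < v_2 < v_3 < v_4 < v_5 < v_6 < v_7 < v_8 < v_9. The simplices of K, each written with vertices in increasing order, are:

  0-simplices (10): [v_0], [v_1], [v_2], [v_3], [v_4], [v_5], [v_6], [v_7], [v_8], [v_9]
  1-simplices (30): (30 of them)
  2-simplices (20): (20 of them)

giving chain groups C_0 ≅ Z^10, C_1 ≅ Z^30, C_2 ≅ Z^20.

The boundary map ∂_1: C_1 → C_0 maps an edge to its endpoints' difference, ∂[p,q] = q − p.
The 10×30 boundary matrix has rank 9 and Smith normal form diag(1,1,1,1,1,1,1,1,1).

∂_2: C_2 → C_1 sends each 2-simplex [p,q,r] to [q,r] − [p,r] + [p,q]. For instance
  ∂[v_3,v_5,v_9] = [v_5,v_9] − [v_3,v_9] + [v_3,v_5],
  ∂[v_1,v_5,v_7] = [v_5,v_7] − [v_1,v_7] + [v_1,v_5].
The resulting 30×20 matrix has rank 20, and its Smith normal form has invariant factors (1,1,1,1,1,1,1,1,1,1,1,1,1,1,1,1,1,1,1,2).

Reading off H_k = ker ∂_k / im ∂_{k+1}:

  H_0: rank C_0 − rank ∂_1 = 10 − 9 = 1, and the invariant factors of ∂_1 are all 1, so H_0 = Z.
  H_1: rank ker ∂_1 − rank ∂_2 = (30 − 9) − 20 = 1, and ∂_2 has invariant factor 2 > 1, so H_1 = Z × Z/2.
  H_2: rank ker ∂_2 − rank ∂_3 = (20 − 20) − 0 = 0, and there is no ∂_3, so H_2 = 0.

(K is a triangulation of the Klein bottle.)

H_0 ≅ Z,  H_1 ≅ Z × Z/2,  H_2 = 0.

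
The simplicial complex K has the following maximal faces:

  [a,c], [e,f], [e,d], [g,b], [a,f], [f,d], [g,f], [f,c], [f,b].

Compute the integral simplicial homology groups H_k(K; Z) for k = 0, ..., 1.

H_0 = Z,  H_1 = Z^3.

Fix the vertex order a < b < c < d < e < f < g and write every simplex with vertices in increasing order. Then dim K = 1 and the simplices of K are:

  0-simplices (7): a, b, c, d, e, f, g
  1-simplices (9): ac, af, bf, bg, cf, de, df, ef, fg

Hence C_0 ≅ Z^7, C_1 ≅ Z^9.

∂_1: C_1 → C_0 sends each edge [p,q] (with p < q) to q − p. For instance
  ∂cf = f − c.
The resulting 7×9 matrix has rank 6, and its Smith normal form has invariant factors (1,1,1,1,1,1).

Now H_k = ker ∂_k / im ∂_{k+1}, so:

  H_0: rank C_0 − rank ∂_1 = 7 − 6 = 1, and the invariant factors of ∂_1 are all 1, so H_0 = Z.
  H_1: rank ker ∂_1 − rank ∂_2 = (9 − 6) − 0 = 3, and there is no ∂_2, so H_1 = Z^3.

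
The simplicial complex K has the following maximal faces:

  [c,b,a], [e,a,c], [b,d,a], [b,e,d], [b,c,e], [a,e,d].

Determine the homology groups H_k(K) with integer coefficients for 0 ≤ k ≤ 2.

H_0 = Z,  H_1 = 0,  H_2 = Z.

We work with the vertex ordering a < b < c < d < e. The simplices of K, each written with vertices in increasing order, are:

  0-simplices (5): a, b, c, d, e
  1-simplices (9): ab, ac, ad, ae, bc, bd, be, ce, de
  2-simplices (6): abc, abd, ace, ade, bce, bde

Hence C_0 ≅ Z^5, C_1 ≅ Z^9, C_2 ≅ Z^6.

Boundary ∂_1: C_1 → C_0 is given by ∂[p,q] = [q] − [p]. For instance
  ∂ae = e − a.
This gives a 5×9 integer matrix of rank 4; reducing to Smith normal form yields diagonal entries (1,1,1,1).

∂_2: C_2 → C_1 acts by ∂[p,q,r] = [q,r] − [p,r] + [p,q]. For instance
  ∂ace = ce − ae + ac,
  ∂bde = de − be + bd.
The 9×6 boundary matrix has rank 5 and Smith normal form diag(1,1,1,1,1).

Now H_k = ker ∂_k / im ∂_{k+1}, so:

  H_0: rank C_0 − rank ∂_1 = 5 − 4 = 1, and the invariant factors of ∂_1 are all 1, so H_0 ≅ Z.
  H_1: rank ker ∂_1 − rank ∂_2 = (9 − 4) − 5 = 0, and the invariant factors of ∂_2 are all 1, so H_1 ≅ 0.
  H_2: rank ker ∂_2 − rank ∂_3 = (6 − 5) − 0 = 1, and there is no ∂_3, so H_2 ≅ Z.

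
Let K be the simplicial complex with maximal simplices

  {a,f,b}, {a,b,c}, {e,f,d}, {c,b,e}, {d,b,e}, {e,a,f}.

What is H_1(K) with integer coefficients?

Order the vertices as a < b < c < d < e < f. Listing each simplex with vertices in this order, K has dimension 2 with simplices:

  0-simplices (6): a, b, c, d, e, f
  1-simplices (12): ab, ac, ae, af, bc, bd, be, bf, ce, de, df, ef
  2-simplices (6): abc, abf, aef, bce, bde, def

so the chain groups are C_0 ≅ Z^6, C_1 ≅ Z^12, C_2 ≅ Z^6.

The boundary map ∂_1: C_1 → C_0 is given by ∂[p,q] = [q] − [p].
The resulting 6×12 matrix has rank 5, and its Smith normal form has invariant factors (1,1,1,1,1).

The boundary map ∂_2: C_2 → C_1 maps a triangle to the signed sum of its edges. For instance
  ∂abc = bc − ac + ab,
  ∂aef = ef − af + ae.
The resulting 12×6 matrix has rank 6, and its Smith normal form has invariant factors (1,1,1,1,1,1).

Reading off H_k = ker ∂_k / im ∂_{k+1}:

  H_1: rank ker ∂_1 − rank ∂_2 = (12 − 5) − 6 = 1, and the invariant factors of ∂_2 are all 1, so H_1 ≅ Z.

H_1 = Z.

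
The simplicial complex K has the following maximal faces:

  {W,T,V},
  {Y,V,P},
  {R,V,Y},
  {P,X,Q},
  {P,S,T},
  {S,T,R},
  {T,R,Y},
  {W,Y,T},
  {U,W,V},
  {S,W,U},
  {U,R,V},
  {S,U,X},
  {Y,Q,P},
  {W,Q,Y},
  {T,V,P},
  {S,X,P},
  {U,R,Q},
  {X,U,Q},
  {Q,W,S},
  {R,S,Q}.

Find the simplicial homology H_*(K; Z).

H_0 = Z,  H_1 = Z ⊕ Z/2,  H_2 = 0.

Order the vertices as P < Q < R < S < T < U < V < W < X < Y. Listing each simplex with vertices in this order, K has dimension 2 with simplices:

  0-simplices (10): P, Q, R, S, T, U, V, W, X, Y
  1-simplices (30): PQ, PS, PT, PV, PX, PY, QR, QS, QU, QW, QX, QY, RS, RT, RU, RV, RY, ST, SU, SW, SX, TV, TW, TY, UV, UW, UX, VW, VY, WY
  2-simplices (20): PQX, PQY, PST, PSX, PTV, PVY, QRS, QRU, QSW, QUX, QWY, RST, RTY, RUV, RVY, SUW, SUX, TVW, TWY, UVW

so the chain groups are C_0 ≅ Z^10, C_1 ≅ Z^30, C_2 ≅ Z^20.

The boundary map ∂_1: C_1 → C_0 maps an edge to its endpoints' difference, ∂[p,q] = q − p. For instance
  ∂ST = T − S.
As a 10×30 matrix over Z this has rank 9, with invariant factors (1,1,1,1,1,1,1,1,1).

Boundary ∂_2: C_2 → C_1 acts by ∂[p,q,r] = [q,r] − [p,r] + [p,q]. For instance
  ∂RUV = UV − RV + RU,
  ∂PVY = VY − PY + PV.
The 30×20 boundary matrix has rank 20 and Smith normal form diag(1,1,1,1,1,1,1,1,1,1,1,1,1,1,1,1,1,1,1,2).

Reading off H_k = ker ∂_k / im ∂_{k+1}:

  H_0: rank C_0 − rank ∂_1 = 10 − 9 = 1, and the invariant factors of ∂_1 are all 1, so H_0 = Z.
  H_1: rank ker ∂_1 − rank ∂_2 = (30 − 9) − 20 = 1, and ∂_2 has invariant factor 2 > 1, so H_1 = Z ⊕ Z/2.
  H_2: rank ker ∂_2 − rank ∂_3 = (20 − 20) − 0 = 0, and there is no ∂_3, so H_2 = 0.

(K is a triangulation of the Klein bottle.)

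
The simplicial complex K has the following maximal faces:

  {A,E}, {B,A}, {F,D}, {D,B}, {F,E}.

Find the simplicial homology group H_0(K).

Order the vertices as A < B < D < E < F. Listing each simplex with vertices in this order, K has dimension 1 with simplices:

  0-simplices (5): A, B, D, E, F
  1-simplices (5): AB, AE, BD, DF, EF

giving chain groups C_0 ≅ Z^5, C_1 ≅ Z^5.

Boundary ∂_1: C_1 → C_0 is given by ∂[p,q] = [q] − [p]. For instance
  ∂DF = F − D.
This gives a 5×5 integer matrix of rank 4; reducing to Smith normal form yields diagonal entries (1,1,1,1).

Now H_k = ker ∂_k / im ∂_{k+1}, so:

  H_0: rank C_0 − rank ∂_1 = 5 − 4 = 1, and the invariant factors of ∂_1 are all 1, so H_0 ≅ Z.

H_0 ≅ Z.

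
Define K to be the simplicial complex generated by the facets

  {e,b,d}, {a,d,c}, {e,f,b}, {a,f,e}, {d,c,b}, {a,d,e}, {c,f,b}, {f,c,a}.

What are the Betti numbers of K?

b_0 = 1, b_1 = 0, b_2 = 1.

We work with the vertex ordering a < b < c < d < e < f. The simplices of K, each written with vertices in increasing order, are:

  0-simplices (6): a, b, c, d, e, f
  1-simplices (12): ac, ad, ae, af, bc, bd, be, bf, cd, cf, de, ef
  2-simplices (8): acd, acf, ade, aef, bcd, bcf, bde, bef

so the chain groups are C_0 ≅ Z^6, C_1 ≅ Z^12, C_2 ≅ Z^8.

∂_1: C_1 → C_0 sends each edge [p,q] (with p < q) to q − p. For instance
  ∂ac = c − a.
This gives a 6×12 integer matrix of rank 5; reducing to Smith normal form yields diagonal entries (1,1,1,1,1).

∂_2: C_2 → C_1 acts by ∂[p,q,r] = [q,r] − [p,r] + [p,q]. For instance
  ∂bde = de − be + bd,
  ∂ade = de − ae + ad.
As a 12×8 matrix over Z this has rank 7, with invariant factors (1,1,1,1,1,1,1).

Reading off H_k = ker ∂_k / im ∂_{k+1}:

  H_0: rank C_0 − rank ∂_1 = 6 − 5 = 1, and the invariant factors of ∂_1 are all 1, so H_0 ≅ Z.
  H_1: rank ker ∂_1 − rank ∂_2 = (12 − 5) − 7 = 0, and the invariant factors of ∂_2 are all 1, so H_1 ≅ 0.
  H_2: rank ker ∂_2 − rank ∂_3 = (8 − 7) − 0 = 1, and there is no ∂_3, so H_2 ≅ Z.

(K is a triangulation of the 2-sphere S^2.)

Hence the Betti numbers are b_0 = 1, b_1 = 0, b_2 = 1.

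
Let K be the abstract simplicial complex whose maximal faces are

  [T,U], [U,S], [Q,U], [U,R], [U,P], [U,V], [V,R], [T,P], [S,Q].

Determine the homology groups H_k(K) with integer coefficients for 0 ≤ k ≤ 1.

H_0 = Z,  H_1 = Z^3.

We work with the vertex ordering P < Q < R < S < T < U < V. The simplices of K, each written with vertices in increasing order, are:

  0-simplices (7): P, Q, R, S, T, U, V
  1-simplices (9): PT, PU, QS, QU, RU, RV, SU, TU, UV

Hence C_0 ≅ Z^7, C_1 ≅ Z^9.

Boundary ∂_1: C_1 → C_0 maps an edge to its endpoints' difference, ∂[p,q] = q − p. For instance
  ∂SU = U − S.
This gives a 7×9 integer matrix of rank 6; reducing to Smith normal form yields diagonal entries (1,1,1,1,1,1).

Reading off H_k = ker ∂_k / im ∂_{k+1}:

  H_0: rank C_0 − rank ∂_1 = 7 − 6 = 1, and the invariant factors of ∂_1 are all 1, so H_0 = Z.
  H_1: rank ker ∂_1 − rank ∂_2 = (9 − 6) − 0 = 3, and there is no ∂_2, so H_1 = Z^3.

As a check, the Euler characteristic is 7 − 9 = -2, which agrees with 1 − 3 = -2.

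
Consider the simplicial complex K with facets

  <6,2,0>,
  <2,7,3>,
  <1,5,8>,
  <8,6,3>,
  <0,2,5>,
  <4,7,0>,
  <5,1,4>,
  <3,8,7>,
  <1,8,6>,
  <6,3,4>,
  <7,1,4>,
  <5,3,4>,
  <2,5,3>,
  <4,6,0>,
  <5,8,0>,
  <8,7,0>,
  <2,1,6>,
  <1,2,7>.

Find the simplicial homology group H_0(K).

H_0 = Z.

Fix the vertex order 0 < 1 < 2 < 3 < 4 < 5 < 6 < 7 < 8 and write every simplex with vertices in increasing order. Then dim K = 2 and the simplices of K are:

  0-simplices (9): [0], [1], [2], [3], [4], [5], [6], [7], [8]
  1-simplices (27): (27 of them)
  2-simplices (18): [0,2,5], [0,2,6], [0,4,6], [0,4,7], [0,5,8], [0,7,8], [1,2,6], [1,2,7], [1,4,5], [1,4,7], [1,5,8], [1,6,8], [2,3,5], [2,3,7], [3,4,5], [3,4,6], [3,6,8], [3,7,8]

giving chain groups C_0 ≅ Z^9, C_1 ≅ Z^27, C_2 ≅ Z^18.

∂_1: C_1 → C_0 is given by ∂[p,q] = [q] − [p]. For instance
  ∂[1,4] = [4] − [1].
This gives a 9×27 integer matrix of rank 8; reducing to Smith normal form yields diagonal entries (1,1,1,1,1,1,1,1).

Boundary ∂_2: C_2 → C_1 acts by ∂[p,q,r] = [q,r] − [p,r] + [p,q]. For instance
  ∂[1,4,7] = [4,7] − [1,7] + [1,4],
  ∂[1,2,6] = [2,6] − [1,6] + [1,2].
As a 27×18 matrix over Z this has rank 17, with invariant factors (1,1,1,1,1,1,1,1,1,1,1,1,1,1,1,1,1).

Now H_k = ker ∂_k / im ∂_{k+1}, so:

  H_0: rank C_0 − rank ∂_1 = 9 − 8 = 1, and the invariant factors of ∂_1 are all 1, so H_0 ≅ Z.

(K is a triangulation of the torus T^2.)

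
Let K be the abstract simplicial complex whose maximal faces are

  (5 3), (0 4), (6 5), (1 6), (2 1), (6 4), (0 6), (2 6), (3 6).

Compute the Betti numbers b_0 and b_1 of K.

b_0 = 1, b_1 = 3.

We work with the vertex ordering 0 < 1 < 2 < 3 < 4 < 5 < 6. The simplices of K, each written with vertices in increasing order, are:

  0-simplices (7): [0], [1], [2], [3], [4], [5], [6]
  1-simplices (9): [0,4], [0,6], [1,2], [1,6], [2,6], [3,5], [3,6], [4,6], [5,6]

giving chain groups C_0 ≅ Z^7, C_1 ≅ Z^9.

Boundary ∂_1: C_1 → C_0 maps an edge to its endpoints' difference, ∂[p,q] = q − p.
The resulting 7×9 matrix has rank 6, and its Smith normal form has invariant factors (1,1,1,1,1,1).

Now H_k = ker ∂_k / im ∂_{k+1}, so:

  H_0: rank C_0 − rank ∂_1 = 7 − 6 = 1, and the invariant factors of ∂_1 are all 1, so H_0 ≅ Z.
  H_1: rank ker ∂_1 − rank ∂_2 = (9 − 6) − 0 = 3, and there is no ∂_2, so H_1 ≅ Z^3.

As a check, the Euler characteristic is 7 − 9 = -2, which agrees with 1 − 3 = -2.

Hence the Betti numbers are b_0 = 1, b_1 = 3.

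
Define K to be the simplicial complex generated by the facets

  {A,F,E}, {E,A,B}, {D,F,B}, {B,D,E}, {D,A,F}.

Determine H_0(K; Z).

H_0 = Z.

Fix the vertex order A < B < D < E < F and write every simplex with vertices in increasing order. Then dim K = 2 and the simplices of K are:

  0-simplices (5): A, B, D, E, F
  1-simplices (10): AB, AD, AE, AF, BD, BE, BF, DE, DF, EF
  2-simplices (5): ABE, ADF, AEF, BDE, BDF

giving chain groups C_0 ≅ Z^5, C_1 ≅ Z^10, C_2 ≅ Z^5.

Boundary ∂_1: C_1 → C_0 maps an edge to its endpoints' difference, ∂[p,q] = q − p. For instance
  ∂BE = E − B.
The resulting 5×10 matrix has rank 4, and its Smith normal form has invariant factors (1,1,1,1).

∂_2: C_2 → C_1 maps a triangle to the signed sum of its edges. For instance
  ∂ADF = DF − AF + AD,
  ∂AEF = EF − AF + AE.
The resulting 10×5 matrix has rank 5, and its Smith normal form has invariant factors (1,1,1,1,1).

Reading off H_k = ker ∂_k / im ∂_{k+1}:

  H_0: rank C_0 − rank ∂_1 = 5 − 4 = 1, and the invariant factors of ∂_1 are all 1, so H_0 ≅ Z.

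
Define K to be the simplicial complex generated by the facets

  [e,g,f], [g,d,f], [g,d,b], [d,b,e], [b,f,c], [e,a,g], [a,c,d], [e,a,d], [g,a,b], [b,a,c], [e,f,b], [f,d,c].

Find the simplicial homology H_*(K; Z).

We work with the vertex ordering a < b < c < d < e < f < g. The simplices of K, each written with vertices in increasing order, are:

  0-simplices (7): a, b, c, d, e, f, g
  1-simplices (18): ab, ac, ad, ae, ag, bc, bd, be, bf, bg, cd, cf, de, df, dg, ef, eg, fg
  2-simplices (12): abc, abg, acd, ade, aeg, bcf, bde, bdg, bef, cdf, dfg, efg

giving chain groups C_0 ≅ Z^7, C_1 ≅ Z^18, C_2 ≅ Z^12.

The boundary map ∂_1: C_1 → C_0 sends each edge [p,q] (with p < q) to q − p. For instance
  ∂be = e − b.
As a 7×18 matrix over Z this has rank 6, with invariant factors (1,1,1,1,1,1).

Boundary ∂_2: C_2 → C_1 maps a triangle to the signed sum of its edges. For instance
  ∂bcf = cf − bf + bc,
  ∂ade = de − ae + ad.
As a 18×12 matrix over Z this has rank 12, with invariant factors (1,1,1,1,1,1,1,1,1,1,1,2).

Reading off H_k = ker ∂_k / im ∂_{k+1}:

  H_0: rank C_0 − rank ∂_1 = 7 − 6 = 1, and the invariant factors of ∂_1 are all 1, so H_0 ≅ Z.
  H_1: rank ker ∂_1 − rank ∂_2 = (18 − 6) − 12 = 0, and ∂_2 has invariant factor 2 > 1, so H_1 ≅ Z/2Z.
  H_2: rank ker ∂_2 − rank ∂_3 = (12 − 12) − 0 = 0, and there is no ∂_3, so H_2 ≅ 0.

(K is a triangulation of the real projective plane RP^2.)

H_0 = Z,  H_1 = Z/2Z,  H_2 = 0.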